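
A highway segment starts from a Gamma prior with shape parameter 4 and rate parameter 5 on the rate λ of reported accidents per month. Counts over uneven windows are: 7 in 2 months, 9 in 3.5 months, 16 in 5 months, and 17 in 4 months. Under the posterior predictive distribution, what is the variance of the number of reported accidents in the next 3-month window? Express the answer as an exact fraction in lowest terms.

1590/169

Total count: 7 + 9 + 16 + 17 = 49.
Total exposure: 2 + 3.5 + 5 + 4 = 14.5 months.
Gamma(α, β) with Poisson data over total exposure Σt gives posterior Gamma(α+Σx, β+Σt) = Gamma(53, 39/2).
The posterior predictive for a window of length T is Negative Binomial with variance T·α'·(β'+T)/β'² = 3·53·(45/2)/(1521/4) = 1590/169.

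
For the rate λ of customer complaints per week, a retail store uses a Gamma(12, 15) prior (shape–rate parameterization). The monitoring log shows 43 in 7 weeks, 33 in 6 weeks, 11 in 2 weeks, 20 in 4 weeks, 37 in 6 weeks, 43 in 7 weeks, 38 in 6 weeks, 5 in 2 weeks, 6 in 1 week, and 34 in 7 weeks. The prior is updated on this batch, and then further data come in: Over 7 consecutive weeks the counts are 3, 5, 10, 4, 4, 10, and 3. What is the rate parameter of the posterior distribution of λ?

70

Total count: 43 + 33 + 11 + 20 + 37 + 43 + 38 + 5 + 6 + 34 = 270.
Total exposure: 7 + 6 + 2 + 4 + 6 + 7 + 6 + 2 + 1 + 7 = 48 weeks.
After the first batch: Gamma(12 + 270, 15 + 48) = Gamma(282, 63).
Total count: 3 + 5 + 10 + 4 + 4 + 10 + 3 = 39.
Total exposure: 7 weeks.
After the second batch: Gamma(282 + 39, 63 + 7) = Gamma(321, 70).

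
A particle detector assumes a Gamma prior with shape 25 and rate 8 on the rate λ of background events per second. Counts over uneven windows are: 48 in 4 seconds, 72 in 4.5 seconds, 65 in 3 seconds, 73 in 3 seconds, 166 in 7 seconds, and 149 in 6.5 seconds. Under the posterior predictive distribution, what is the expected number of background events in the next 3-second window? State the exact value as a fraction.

Total count: 48 + 72 + 65 + 73 + 166 + 149 = 573.
Total exposure: 4 + 4.5 + 3 + 3 + 7 + 6.5 = 28 seconds.
Posterior: α' = 25 + 573 = 598, β' = 8 + 28 = 36.
Predictive mean over a 3-second window = T·E[λ|data] = 3·598/36 = 299/6.

299/6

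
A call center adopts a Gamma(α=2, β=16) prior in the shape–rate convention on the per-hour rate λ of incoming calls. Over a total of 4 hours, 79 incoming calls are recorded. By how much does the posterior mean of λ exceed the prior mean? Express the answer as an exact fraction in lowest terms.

157/40

Total count 79 over total exposure 4 hours.
Conjugate update: add total count to the shape and total exposure to the rate, giving Gamma(81, 20).
Posterior mean = 81/20 = 81/20; prior mean = 2/16 = 1/8. Difference = 81/20 − 1/8 = 157/40.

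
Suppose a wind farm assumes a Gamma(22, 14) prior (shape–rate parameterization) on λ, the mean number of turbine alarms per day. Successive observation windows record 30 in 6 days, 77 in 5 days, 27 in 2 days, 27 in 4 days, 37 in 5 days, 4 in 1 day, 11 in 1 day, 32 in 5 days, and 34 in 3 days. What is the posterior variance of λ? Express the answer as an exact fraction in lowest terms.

301/2116

Total count: 30 + 77 + 27 + 27 + 37 + 4 + 11 + 32 + 34 = 279.
Total exposure: 6 + 5 + 2 + 4 + 5 + 1 + 1 + 5 + 3 = 32 days.
Posterior: α' = 22 + 279 = 301, β' = 14 + 32 = 46.
Posterior variance = α'/β'² = 301/2116.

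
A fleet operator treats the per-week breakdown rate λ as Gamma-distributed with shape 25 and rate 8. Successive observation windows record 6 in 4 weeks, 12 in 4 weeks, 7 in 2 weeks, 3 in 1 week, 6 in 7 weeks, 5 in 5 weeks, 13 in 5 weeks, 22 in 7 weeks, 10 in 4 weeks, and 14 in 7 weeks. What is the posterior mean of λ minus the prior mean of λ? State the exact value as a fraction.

Total count: 6 + 12 + 7 + 3 + 6 + 5 + 13 + 22 + 10 + 14 = 98.
Total exposure: 4 + 4 + 2 + 1 + 7 + 5 + 5 + 7 + 4 + 7 = 46 weeks.
Posterior: α' = 25 + 98 = 123, β' = 8 + 46 = 54.
Posterior mean = 123/54 = 41/18; prior mean = 25/8 = 25/8. Difference = 41/18 − 25/8 = -61/72.

-61/72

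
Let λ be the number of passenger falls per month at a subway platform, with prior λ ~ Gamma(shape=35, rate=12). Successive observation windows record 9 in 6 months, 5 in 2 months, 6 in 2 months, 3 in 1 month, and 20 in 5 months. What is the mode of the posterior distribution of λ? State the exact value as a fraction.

11/4

Total count: 9 + 5 + 6 + 3 + 20 = 43.
Total exposure: 6 + 2 + 2 + 1 + 5 = 16 months.
The Gamma prior is conjugate for the Poisson rate, so λ | data ~ Gamma(35+43, 12+16) = Gamma(78, 28).
Posterior mode = (α'−1)/β' = 77/28 = 11/4.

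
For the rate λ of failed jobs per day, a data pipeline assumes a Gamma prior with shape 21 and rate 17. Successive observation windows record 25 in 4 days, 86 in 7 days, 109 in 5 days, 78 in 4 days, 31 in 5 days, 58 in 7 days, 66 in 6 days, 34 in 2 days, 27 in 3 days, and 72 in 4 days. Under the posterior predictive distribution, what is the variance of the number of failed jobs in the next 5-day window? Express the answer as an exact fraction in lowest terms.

209415/4096

Total count: 25 + 86 + 109 + 78 + 31 + 58 + 66 + 34 + 27 + 72 = 586.
Total exposure: 4 + 7 + 5 + 4 + 5 + 7 + 6 + 2 + 3 + 4 = 47 days.
Gamma(α, β) with Poisson data over total exposure Σt gives posterior Gamma(α+Σx, β+Σt) = Gamma(607, 64).
The posterior predictive for a window of length T is Negative Binomial with variance T·α'·(β'+T)/β'² = 5·607·69/4096 = 209415/4096.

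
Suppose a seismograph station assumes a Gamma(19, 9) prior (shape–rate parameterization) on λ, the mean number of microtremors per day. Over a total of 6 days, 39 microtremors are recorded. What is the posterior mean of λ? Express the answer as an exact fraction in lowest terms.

Total count 39 over total exposure 6 days.
By Gamma–Poisson conjugacy, the posterior is Gamma(α + Σx, β + Σt) = Gamma(19 + 39, 9 + 6) = Gamma(58, 15).
Posterior mean = α'/β' = 58/15.

58/15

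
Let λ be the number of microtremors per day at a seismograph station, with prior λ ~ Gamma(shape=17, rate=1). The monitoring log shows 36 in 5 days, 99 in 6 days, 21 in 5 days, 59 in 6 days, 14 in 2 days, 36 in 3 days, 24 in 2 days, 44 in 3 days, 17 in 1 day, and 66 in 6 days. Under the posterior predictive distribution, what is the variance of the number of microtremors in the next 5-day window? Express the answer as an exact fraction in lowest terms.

Total count: 36 + 99 + 21 + 59 + 14 + 36 + 24 + 44 + 17 + 66 = 416.
Total exposure: 5 + 6 + 5 + 6 + 2 + 3 + 2 + 3 + 1 + 6 = 39 days.
Gamma(α, β) with Poisson data over total exposure Σt gives posterior Gamma(α+Σx, β+Σt) = Gamma(433, 40).
The posterior predictive for a window of length T is Negative Binomial with variance T·α'·(β'+T)/β'² = 5·433·45/1600 = 3897/64.

3897/64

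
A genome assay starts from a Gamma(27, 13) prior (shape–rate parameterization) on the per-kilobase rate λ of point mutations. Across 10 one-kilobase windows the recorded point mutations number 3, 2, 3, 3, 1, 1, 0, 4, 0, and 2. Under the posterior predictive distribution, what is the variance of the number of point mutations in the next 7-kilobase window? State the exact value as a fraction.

Total count: 3 + 2 + 3 + 3 + 1 + 1 + 0 + 4 + 0 + 2 = 19.
Total exposure: 10 kilobases.
Gamma(α, β) with Poisson data over total exposure Σt gives posterior Gamma(α+Σx, β+Σt) = Gamma(46, 23).
The posterior predictive for a window of length T is Negative Binomial with variance T·α'·(β'+T)/β'² = 7·46·30/529 = 420/23.

420/23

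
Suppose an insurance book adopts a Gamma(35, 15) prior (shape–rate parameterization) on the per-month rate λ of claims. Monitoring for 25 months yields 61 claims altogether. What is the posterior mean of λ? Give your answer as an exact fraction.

Total count 61 over total exposure 25 months.
Conjugate update: add total count to the shape and total exposure to the rate, giving Gamma(96, 40).
Posterior mean = α'/β' = 96/40 = 12/5.

12/5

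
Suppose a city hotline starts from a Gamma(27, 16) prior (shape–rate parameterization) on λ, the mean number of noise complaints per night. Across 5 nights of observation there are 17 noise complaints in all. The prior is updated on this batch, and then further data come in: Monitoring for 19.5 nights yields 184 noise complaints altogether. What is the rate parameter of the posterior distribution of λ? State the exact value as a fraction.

81/2

Total count 17 over total exposure 5 nights.
After the first batch: Gamma(27 + 17, 16 + 5) = Gamma(44, 21).
Total count 184 over total exposure 19.5 nights.
After the second batch: Gamma(44 + 184, 21 + 19.5) = Gamma(228, 81/2).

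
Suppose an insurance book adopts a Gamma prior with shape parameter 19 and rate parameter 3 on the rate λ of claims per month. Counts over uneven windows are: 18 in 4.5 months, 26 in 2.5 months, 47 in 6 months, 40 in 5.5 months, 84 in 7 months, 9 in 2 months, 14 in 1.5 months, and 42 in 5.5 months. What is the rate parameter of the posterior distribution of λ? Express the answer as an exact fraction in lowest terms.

Total count: 18 + 26 + 47 + 40 + 84 + 9 + 14 + 42 = 280.
Total exposure: 4.5 + 2.5 + 6 + 5.5 + 7 + 2 + 1.5 + 5.5 = 34.5 months.
Posterior: α' = 19 + 280 = 299, β' = 3 + 34.5 = 75/2.

75/2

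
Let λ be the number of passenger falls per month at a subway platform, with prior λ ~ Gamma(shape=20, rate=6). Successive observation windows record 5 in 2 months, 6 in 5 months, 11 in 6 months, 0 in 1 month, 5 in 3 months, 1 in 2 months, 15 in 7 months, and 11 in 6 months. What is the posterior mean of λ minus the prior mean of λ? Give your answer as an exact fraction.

-79/57

Total count: 5 + 6 + 11 + 0 + 5 + 1 + 15 + 11 = 54.
Total exposure: 2 + 5 + 6 + 1 + 3 + 2 + 7 + 6 = 32 months.
Gamma(α, β) with Poisson data over total exposure Σt gives posterior Gamma(α+Σx, β+Σt) = Gamma(74, 38).
Posterior mean = 74/38 = 37/19; prior mean = 20/6 = 10/3. Difference = 37/19 − 10/3 = -79/57.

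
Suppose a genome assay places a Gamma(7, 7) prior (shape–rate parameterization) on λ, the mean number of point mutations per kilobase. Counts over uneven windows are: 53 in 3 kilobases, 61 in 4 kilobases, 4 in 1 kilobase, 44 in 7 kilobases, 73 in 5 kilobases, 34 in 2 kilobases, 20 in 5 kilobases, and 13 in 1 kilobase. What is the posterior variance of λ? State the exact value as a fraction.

Total count: 53 + 61 + 4 + 44 + 73 + 34 + 20 + 13 = 302.
Total exposure: 3 + 4 + 1 + 7 + 5 + 2 + 5 + 1 = 28 kilobases.
The Gamma prior is conjugate for the Poisson rate, so λ | data ~ Gamma(7+302, 7+28) = Gamma(309, 35).
Posterior variance = α'/β'² = 309/1225.

309/1225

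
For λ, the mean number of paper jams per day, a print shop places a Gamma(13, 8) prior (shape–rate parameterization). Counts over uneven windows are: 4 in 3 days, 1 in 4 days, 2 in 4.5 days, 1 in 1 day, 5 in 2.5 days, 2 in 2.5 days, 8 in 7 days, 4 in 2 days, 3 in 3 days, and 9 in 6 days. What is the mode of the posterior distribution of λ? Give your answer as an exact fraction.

Total count: 4 + 1 + 2 + 1 + 5 + 2 + 8 + 4 + 3 + 9 = 39.
Total exposure: 3 + 4 + 4.5 + 1 + 2.5 + 2.5 + 7 + 2 + 3 + 6 = 35.5 days.
Posterior: α' = 13 + 39 = 52, β' = 8 + 35.5 = 87/2.
Posterior mode = (α'−1)/β' = 51/(87/2) = 34/29.

34/29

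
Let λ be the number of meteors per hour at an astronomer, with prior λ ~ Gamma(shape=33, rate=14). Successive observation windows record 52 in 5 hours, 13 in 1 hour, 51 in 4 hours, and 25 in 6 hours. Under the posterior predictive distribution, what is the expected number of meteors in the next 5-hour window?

29

Total count: 52 + 13 + 51 + 25 = 141.
Total exposure: 5 + 1 + 4 + 6 = 16 hours.
Gamma(α, β) with Poisson data over total exposure Σt gives posterior Gamma(α+Σx, β+Σt) = Gamma(174, 30).
Predictive mean over a 5-hour window = T·E[λ|data] = 5·174/30 = 29.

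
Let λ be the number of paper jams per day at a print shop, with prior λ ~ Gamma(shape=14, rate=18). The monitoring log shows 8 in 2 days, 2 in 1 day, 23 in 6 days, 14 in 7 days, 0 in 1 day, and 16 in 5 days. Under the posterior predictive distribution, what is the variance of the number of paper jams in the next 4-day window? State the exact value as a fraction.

Total count: 8 + 2 + 23 + 14 + 0 + 16 = 63.
Total exposure: 2 + 1 + 6 + 7 + 1 + 5 = 22 days.
Conjugate update: add total count to the shape and total exposure to the rate, giving Gamma(77, 40).
The posterior predictive for a window of length T is Negative Binomial with variance T·α'·(β'+T)/β'² = 4·77·44/1600 = 847/100.

847/100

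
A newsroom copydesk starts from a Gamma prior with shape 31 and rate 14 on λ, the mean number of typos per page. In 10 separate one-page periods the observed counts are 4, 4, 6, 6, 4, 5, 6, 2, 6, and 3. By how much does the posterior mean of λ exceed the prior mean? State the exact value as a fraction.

167/168

Total count: 4 + 4 + 6 + 6 + 4 + 5 + 6 + 2 + 6 + 3 = 46.
Total exposure: 10 pages.
Posterior: α' = 31 + 46 = 77, β' = 14 + 10 = 24.
Posterior mean = 77/24 = 77/24; prior mean = 31/14 = 31/14. Difference = 77/24 − 31/14 = 167/168.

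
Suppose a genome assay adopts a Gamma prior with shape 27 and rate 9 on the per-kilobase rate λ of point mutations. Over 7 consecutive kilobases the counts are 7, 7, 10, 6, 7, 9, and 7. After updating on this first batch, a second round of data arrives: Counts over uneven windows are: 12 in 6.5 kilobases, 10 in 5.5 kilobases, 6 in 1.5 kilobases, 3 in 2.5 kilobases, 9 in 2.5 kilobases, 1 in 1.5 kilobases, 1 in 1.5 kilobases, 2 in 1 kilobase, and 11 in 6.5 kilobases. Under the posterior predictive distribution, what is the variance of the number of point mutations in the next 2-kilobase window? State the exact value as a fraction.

94/15

Total count: 7 + 7 + 10 + 6 + 7 + 9 + 7 = 53.
Total exposure: 7 kilobases.
After the first batch: Gamma(27 + 53, 9 + 7) = Gamma(80, 16).
Total count: 12 + 10 + 6 + 3 + 9 + 1 + 1 + 2 + 11 = 55.
Total exposure: 6.5 + 5.5 + 1.5 + 2.5 + 2.5 + 1.5 + 1.5 + 1 + 6.5 = 29 kilobases.
After the second batch: Gamma(80 + 55, 16 + 29) = Gamma(135, 45).
The posterior predictive for a window of length T is Negative Binomial with variance T·α'·(β'+T)/β'² = 2·135·47/2025 = 94/15.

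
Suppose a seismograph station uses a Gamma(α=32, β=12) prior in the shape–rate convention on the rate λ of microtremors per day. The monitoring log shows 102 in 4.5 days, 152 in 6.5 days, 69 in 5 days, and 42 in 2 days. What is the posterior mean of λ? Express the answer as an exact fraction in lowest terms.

Total count: 102 + 152 + 69 + 42 = 365.
Total exposure: 4.5 + 6.5 + 5 + 2 = 18 days.
By Gamma–Poisson conjugacy, the posterior is Gamma(α + Σx, β + Σt) = Gamma(32 + 365, 12 + 18) = Gamma(397, 30).
Posterior mean = α'/β' = 397/30.

397/30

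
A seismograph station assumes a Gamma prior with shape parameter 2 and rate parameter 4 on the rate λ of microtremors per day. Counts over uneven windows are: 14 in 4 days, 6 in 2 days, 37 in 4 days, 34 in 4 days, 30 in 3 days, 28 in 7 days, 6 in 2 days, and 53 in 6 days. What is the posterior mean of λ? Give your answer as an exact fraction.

Total count: 14 + 6 + 37 + 34 + 30 + 28 + 6 + 53 = 208.
Total exposure: 4 + 2 + 4 + 4 + 3 + 7 + 2 + 6 = 32 days.
Conjugate update: add total count to the shape and total exposure to the rate, giving Gamma(210, 36).
Posterior mean = α'/β' = 210/36 = 35/6.

35/6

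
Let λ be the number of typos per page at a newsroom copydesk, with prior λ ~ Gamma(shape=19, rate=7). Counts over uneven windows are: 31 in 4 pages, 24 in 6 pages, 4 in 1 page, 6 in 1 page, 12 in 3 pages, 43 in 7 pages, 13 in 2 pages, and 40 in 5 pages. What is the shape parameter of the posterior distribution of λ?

192

Total count: 31 + 24 + 4 + 6 + 12 + 43 + 13 + 40 = 173.
Total exposure: 4 + 6 + 1 + 1 + 3 + 7 + 2 + 5 = 29 pages.
The Gamma prior is conjugate for the Poisson rate, so λ | data ~ Gamma(19+173, 7+29) = Gamma(192, 36).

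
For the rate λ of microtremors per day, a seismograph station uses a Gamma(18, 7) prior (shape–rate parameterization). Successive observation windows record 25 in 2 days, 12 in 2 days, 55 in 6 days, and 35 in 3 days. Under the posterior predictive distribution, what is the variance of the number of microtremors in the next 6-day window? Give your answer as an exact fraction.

Total count: 25 + 12 + 55 + 35 = 127.
Total exposure: 2 + 2 + 6 + 3 = 13 days.
Gamma(α, β) with Poisson data over total exposure Σt gives posterior Gamma(α+Σx, β+Σt) = Gamma(145, 20).
The posterior predictive for a window of length T is Negative Binomial with variance T·α'·(β'+T)/β'² = 6·145·26/400 = 1131/20.

1131/20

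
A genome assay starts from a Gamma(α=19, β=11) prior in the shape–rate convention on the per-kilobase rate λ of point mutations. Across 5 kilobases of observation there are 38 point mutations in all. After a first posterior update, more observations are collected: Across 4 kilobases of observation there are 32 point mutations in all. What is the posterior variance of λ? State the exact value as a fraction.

89/400

Total count 38 over total exposure 5 kilobases.
After the first batch: Gamma(19 + 38, 11 + 5) = Gamma(57, 16).
Total count 32 over total exposure 4 kilobases.
After the second batch: Gamma(57 + 32, 16 + 4) = Gamma(89, 20).
Posterior variance = α'/β'² = 89/400.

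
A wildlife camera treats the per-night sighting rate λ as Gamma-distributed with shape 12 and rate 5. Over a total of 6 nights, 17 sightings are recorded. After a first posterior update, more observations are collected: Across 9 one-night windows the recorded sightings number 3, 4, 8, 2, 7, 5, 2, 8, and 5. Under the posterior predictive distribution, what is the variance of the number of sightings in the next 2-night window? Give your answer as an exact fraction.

803/100

Total count 17 over total exposure 6 nights.
After the first batch: Gamma(12 + 17, 5 + 6) = Gamma(29, 11).
Total count: 3 + 4 + 8 + 2 + 7 + 5 + 2 + 8 + 5 = 44.
Total exposure: 9 nights.
After the second batch: Gamma(29 + 44, 11 + 9) = Gamma(73, 20).
The posterior predictive for a window of length T is Negative Binomial with variance T·α'·(β'+T)/β'² = 2·73·22/400 = 803/100.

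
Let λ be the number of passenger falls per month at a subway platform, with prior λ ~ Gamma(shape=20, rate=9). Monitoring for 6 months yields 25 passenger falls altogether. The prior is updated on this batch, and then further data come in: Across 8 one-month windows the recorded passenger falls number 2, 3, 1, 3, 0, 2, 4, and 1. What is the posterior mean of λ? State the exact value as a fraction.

Total count 25 over total exposure 6 months.
After the first batch: Gamma(20 + 25, 9 + 6) = Gamma(45, 15).
Total count: 2 + 3 + 1 + 3 + 0 + 2 + 4 + 1 = 16.
Total exposure: 8 months.
After the second batch: Gamma(45 + 16, 15 + 8) = Gamma(61, 23).
Posterior mean = α'/β' = 61/23.

61/23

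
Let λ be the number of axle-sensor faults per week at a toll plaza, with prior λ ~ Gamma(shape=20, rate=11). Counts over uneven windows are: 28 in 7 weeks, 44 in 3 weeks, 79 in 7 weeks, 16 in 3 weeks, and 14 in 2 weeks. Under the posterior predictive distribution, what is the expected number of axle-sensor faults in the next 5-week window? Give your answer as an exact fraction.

Total count: 28 + 44 + 79 + 16 + 14 = 181.
Total exposure: 7 + 3 + 7 + 3 + 2 = 22 weeks.
Posterior: α' = 20 + 181 = 201, β' = 11 + 22 = 33.
Predictive mean over a 5-week window = T·E[λ|data] = 5·201/33 = 335/11.

335/11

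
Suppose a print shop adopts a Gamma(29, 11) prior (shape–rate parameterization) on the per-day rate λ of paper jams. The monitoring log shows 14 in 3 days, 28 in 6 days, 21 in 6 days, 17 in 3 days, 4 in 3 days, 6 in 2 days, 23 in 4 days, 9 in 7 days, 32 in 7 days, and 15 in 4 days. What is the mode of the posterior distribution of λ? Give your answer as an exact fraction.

197/56

Total count: 14 + 28 + 21 + 17 + 4 + 6 + 23 + 9 + 32 + 15 = 169.
Total exposure: 3 + 6 + 6 + 3 + 3 + 2 + 4 + 7 + 7 + 4 = 45 days.
Conjugate update: add total count to the shape and total exposure to the rate, giving Gamma(198, 56).
Posterior mode = (α'−1)/β' = 197/56.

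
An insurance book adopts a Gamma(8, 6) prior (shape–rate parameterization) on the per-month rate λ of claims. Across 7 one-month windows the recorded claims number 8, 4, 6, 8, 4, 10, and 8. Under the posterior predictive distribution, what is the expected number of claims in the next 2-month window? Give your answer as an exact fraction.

112/13

Total count: 8 + 4 + 6 + 8 + 4 + 10 + 8 = 48.
Total exposure: 7 months.
The Gamma prior is conjugate for the Poisson rate, so λ | data ~ Gamma(8+48, 6+7) = Gamma(56, 13).
Predictive mean over a 2-month window = T·E[λ|data] = 2·56/13 = 112/13.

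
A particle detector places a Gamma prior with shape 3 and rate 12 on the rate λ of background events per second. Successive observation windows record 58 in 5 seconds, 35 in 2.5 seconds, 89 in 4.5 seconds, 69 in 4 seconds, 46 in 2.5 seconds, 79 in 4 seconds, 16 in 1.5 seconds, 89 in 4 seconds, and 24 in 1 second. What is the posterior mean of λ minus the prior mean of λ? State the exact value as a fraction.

Total count: 58 + 35 + 89 + 69 + 46 + 79 + 16 + 89 + 24 = 505.
Total exposure: 5 + 2.5 + 4.5 + 4 + 2.5 + 4 + 1.5 + 4 + 1 = 29 seconds.
Conjugate update: add total count to the shape and total exposure to the rate, giving Gamma(508, 41).
Posterior mean = 508/41 = 508/41; prior mean = 3/12 = 1/4. Difference = 508/41 − 1/4 = 1991/164.

1991/164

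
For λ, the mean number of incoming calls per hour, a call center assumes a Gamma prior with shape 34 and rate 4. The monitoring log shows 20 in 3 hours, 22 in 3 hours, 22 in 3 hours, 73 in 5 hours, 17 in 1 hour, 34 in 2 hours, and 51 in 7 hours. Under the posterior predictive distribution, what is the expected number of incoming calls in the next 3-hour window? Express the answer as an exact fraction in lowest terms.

117/4

Total count: 20 + 22 + 22 + 73 + 17 + 34 + 51 = 239.
Total exposure: 3 + 3 + 3 + 5 + 1 + 2 + 7 = 24 hours.
Posterior: α' = 34 + 239 = 273, β' = 4 + 24 = 28.
Predictive mean over a 3-hour window = T·E[λ|data] = 3·273/28 = 117/4.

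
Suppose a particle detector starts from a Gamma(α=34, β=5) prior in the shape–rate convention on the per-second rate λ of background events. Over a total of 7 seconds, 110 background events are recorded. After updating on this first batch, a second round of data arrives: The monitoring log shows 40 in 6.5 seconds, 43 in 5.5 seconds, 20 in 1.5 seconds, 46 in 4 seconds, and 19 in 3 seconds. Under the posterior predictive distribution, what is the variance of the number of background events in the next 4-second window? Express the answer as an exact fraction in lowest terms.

14016/325

Total count 110 over total exposure 7 seconds.
After the first batch: Gamma(34 + 110, 5 + 7) = Gamma(144, 12).
Total count: 40 + 43 + 20 + 46 + 19 = 168.
Total exposure: 6.5 + 5.5 + 1.5 + 4 + 3 = 20.5 seconds.
After the second batch: Gamma(144 + 168, 12 + 20.5) = Gamma(312, 65/2).
The posterior predictive for a window of length T is Negative Binomial with variance T·α'·(β'+T)/β'² = 4·312·(73/2)/(4225/4) = 14016/325.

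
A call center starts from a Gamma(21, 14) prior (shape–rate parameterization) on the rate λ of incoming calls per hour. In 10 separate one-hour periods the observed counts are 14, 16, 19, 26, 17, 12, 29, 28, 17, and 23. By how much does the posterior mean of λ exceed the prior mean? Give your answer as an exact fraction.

Total count: 14 + 16 + 19 + 26 + 17 + 12 + 29 + 28 + 17 + 23 = 201.
Total exposure: 10 hours.
The Gamma prior is conjugate for the Poisson rate, so λ | data ~ Gamma(21+201, 14+10) = Gamma(222, 24).
Posterior mean = 222/24 = 37/4; prior mean = 21/14 = 3/2. Difference = 37/4 − 3/2 = 31/4.

31/4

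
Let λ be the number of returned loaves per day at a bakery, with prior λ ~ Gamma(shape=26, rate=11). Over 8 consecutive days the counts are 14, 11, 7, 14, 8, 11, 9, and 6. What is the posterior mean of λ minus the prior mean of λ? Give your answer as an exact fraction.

Total count: 14 + 11 + 7 + 14 + 8 + 11 + 9 + 6 = 80.
Total exposure: 8 days.
Gamma(α, β) with Poisson data over total exposure Σt gives posterior Gamma(α+Σx, β+Σt) = Gamma(106, 19).
Posterior mean = 106/19 = 106/19; prior mean = 26/11 = 26/11. Difference = 106/19 − 26/11 = 672/209.

672/209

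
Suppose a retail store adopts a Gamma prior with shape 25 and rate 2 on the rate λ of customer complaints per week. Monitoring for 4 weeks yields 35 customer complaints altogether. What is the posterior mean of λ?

Total count 35 over total exposure 4 weeks.
By Gamma–Poisson conjugacy, the posterior is Gamma(α + Σx, β + Σt) = Gamma(25 + 35, 2 + 4) = Gamma(60, 6).
Posterior mean = α'/β' = 60/6 = 10.

10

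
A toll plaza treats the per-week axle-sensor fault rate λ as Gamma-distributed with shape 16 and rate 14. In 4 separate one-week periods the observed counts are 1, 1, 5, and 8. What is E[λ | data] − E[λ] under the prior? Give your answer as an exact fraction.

Total count: 1 + 1 + 5 + 8 = 15.
Total exposure: 4 weeks.
By Gamma–Poisson conjugacy, the posterior is Gamma(α + Σx, β + Σt) = Gamma(16 + 15, 14 + 4) = Gamma(31, 18).
Posterior mean = 31/18 = 31/18; prior mean = 16/14 = 8/7. Difference = 31/18 − 8/7 = 73/126.

73/126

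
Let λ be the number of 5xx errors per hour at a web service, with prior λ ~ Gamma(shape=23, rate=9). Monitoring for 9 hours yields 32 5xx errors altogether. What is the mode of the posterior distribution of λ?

3

Total count 32 over total exposure 9 hours.
Gamma(α, β) with Poisson data over total exposure Σt gives posterior Gamma(α+Σx, β+Σt) = Gamma(55, 18).
Posterior mode = (α'−1)/β' = 54/18 = 3.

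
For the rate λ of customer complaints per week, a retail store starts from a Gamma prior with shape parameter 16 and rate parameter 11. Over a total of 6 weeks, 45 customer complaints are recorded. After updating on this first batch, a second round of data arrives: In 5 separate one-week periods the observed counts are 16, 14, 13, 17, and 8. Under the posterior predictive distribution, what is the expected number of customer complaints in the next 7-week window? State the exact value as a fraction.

903/22

Total count 45 over total exposure 6 weeks.
After the first batch: Gamma(16 + 45, 11 + 6) = Gamma(61, 17).
Total count: 16 + 14 + 13 + 17 + 8 = 68.
Total exposure: 5 weeks.
After the second batch: Gamma(61 + 68, 17 + 5) = Gamma(129, 22).
Predictive mean over a 7-week window = T·E[λ|data] = 7·129/22 = 903/22.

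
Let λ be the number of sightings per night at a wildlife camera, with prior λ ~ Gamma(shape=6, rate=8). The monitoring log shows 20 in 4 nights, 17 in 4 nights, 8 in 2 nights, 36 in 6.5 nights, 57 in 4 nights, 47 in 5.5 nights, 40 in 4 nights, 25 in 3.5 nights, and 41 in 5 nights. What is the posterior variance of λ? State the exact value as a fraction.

Total count: 20 + 17 + 8 + 36 + 57 + 47 + 40 + 25 + 41 = 291.
Total exposure: 4 + 4 + 2 + 6.5 + 4 + 5.5 + 4 + 3.5 + 5 = 38.5 nights.
Gamma(α, β) with Poisson data over total exposure Σt gives posterior Gamma(α+Σx, β+Σt) = Gamma(297, 93/2).
Posterior variance = α'/β'² = 297/(8649/4) = 132/961.

132/961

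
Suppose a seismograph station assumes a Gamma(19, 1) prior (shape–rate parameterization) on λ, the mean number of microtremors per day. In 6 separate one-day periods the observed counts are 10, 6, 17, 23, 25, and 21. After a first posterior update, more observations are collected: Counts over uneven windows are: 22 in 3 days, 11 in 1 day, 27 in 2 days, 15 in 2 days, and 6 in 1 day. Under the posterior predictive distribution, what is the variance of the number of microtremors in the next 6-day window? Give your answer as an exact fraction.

3333/32

Total count: 10 + 6 + 17 + 23 + 25 + 21 = 102.
Total exposure: 6 days.
After the first batch: Gamma(19 + 102, 1 + 6) = Gamma(121, 7).
Total count: 22 + 11 + 27 + 15 + 6 = 81.
Total exposure: 3 + 1 + 2 + 2 + 1 = 9 days.
After the second batch: Gamma(121 + 81, 7 + 9) = Gamma(202, 16).
The posterior predictive for a window of length T is Negative Binomial with variance T·α'·(β'+T)/β'² = 6·202·22/256 = 3333/32.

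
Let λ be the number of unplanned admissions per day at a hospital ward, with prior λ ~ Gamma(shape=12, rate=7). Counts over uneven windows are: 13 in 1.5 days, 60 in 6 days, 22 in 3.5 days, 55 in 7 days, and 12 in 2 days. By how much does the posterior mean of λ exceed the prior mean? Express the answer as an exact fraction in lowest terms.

298/63

Total count: 13 + 60 + 22 + 55 + 12 = 162.
Total exposure: 1.5 + 6 + 3.5 + 7 + 2 = 20 days.
Conjugate update: add total count to the shape and total exposure to the rate, giving Gamma(174, 27).
Posterior mean = 174/27 = 58/9; prior mean = 12/7 = 12/7. Difference = 58/9 − 12/7 = 298/63.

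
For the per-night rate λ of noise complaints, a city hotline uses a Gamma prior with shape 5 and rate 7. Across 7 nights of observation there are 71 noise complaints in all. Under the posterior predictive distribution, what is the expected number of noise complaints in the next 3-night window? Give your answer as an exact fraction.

114/7

Total count 71 over total exposure 7 nights.
By Gamma–Poisson conjugacy, the posterior is Gamma(α + Σx, β + Σt) = Gamma(5 + 71, 7 + 7) = Gamma(76, 14).
Predictive mean over a 3-night window = T·E[λ|data] = 3·76/14 = 114/7.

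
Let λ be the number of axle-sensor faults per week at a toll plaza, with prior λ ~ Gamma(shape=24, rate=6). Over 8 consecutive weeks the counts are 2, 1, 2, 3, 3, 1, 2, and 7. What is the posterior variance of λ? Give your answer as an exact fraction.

Total count: 2 + 1 + 2 + 3 + 3 + 1 + 2 + 7 = 21.
Total exposure: 8 weeks.
Posterior: α' = 24 + 21 = 45, β' = 6 + 8 = 14.
Posterior variance = α'/β'² = 45/196.

45/196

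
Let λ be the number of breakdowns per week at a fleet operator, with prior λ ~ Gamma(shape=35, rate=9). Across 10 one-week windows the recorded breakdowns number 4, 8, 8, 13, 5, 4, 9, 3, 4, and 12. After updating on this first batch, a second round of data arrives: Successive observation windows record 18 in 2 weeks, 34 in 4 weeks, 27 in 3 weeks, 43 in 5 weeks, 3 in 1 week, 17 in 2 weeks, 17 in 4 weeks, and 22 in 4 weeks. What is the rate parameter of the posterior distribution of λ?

Total count: 4 + 8 + 8 + 13 + 5 + 4 + 9 + 3 + 4 + 12 = 70.
Total exposure: 10 weeks.
After the first batch: Gamma(35 + 70, 9 + 10) = Gamma(105, 19).
Total count: 18 + 34 + 27 + 43 + 3 + 17 + 17 + 22 = 181.
Total exposure: 2 + 4 + 3 + 5 + 1 + 2 + 4 + 4 = 25 weeks.
After the second batch: Gamma(105 + 181, 19 + 25) = Gamma(286, 44).

44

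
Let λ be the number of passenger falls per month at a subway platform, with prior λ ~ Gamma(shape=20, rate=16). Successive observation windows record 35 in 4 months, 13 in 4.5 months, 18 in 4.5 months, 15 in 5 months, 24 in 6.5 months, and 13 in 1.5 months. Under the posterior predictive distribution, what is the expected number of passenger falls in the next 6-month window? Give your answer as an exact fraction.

138/7

Total count: 35 + 13 + 18 + 15 + 24 + 13 = 118.
Total exposure: 4 + 4.5 + 4.5 + 5 + 6.5 + 1.5 = 26 months.
Gamma(α, β) with Poisson data over total exposure Σt gives posterior Gamma(α+Σx, β+Σt) = Gamma(138, 42).
Predictive mean over a 6-month window = T·E[λ|data] = 6·138/42 = 138/7.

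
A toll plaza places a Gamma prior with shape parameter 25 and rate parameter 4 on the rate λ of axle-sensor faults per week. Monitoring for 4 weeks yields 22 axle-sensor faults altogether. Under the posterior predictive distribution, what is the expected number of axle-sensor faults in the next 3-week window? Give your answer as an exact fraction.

141/8

Total count 22 over total exposure 4 weeks.
Conjugate update: add total count to the shape and total exposure to the rate, giving Gamma(47, 8).
Predictive mean over a 3-week window = T·E[λ|data] = 3·47/8 = 141/8.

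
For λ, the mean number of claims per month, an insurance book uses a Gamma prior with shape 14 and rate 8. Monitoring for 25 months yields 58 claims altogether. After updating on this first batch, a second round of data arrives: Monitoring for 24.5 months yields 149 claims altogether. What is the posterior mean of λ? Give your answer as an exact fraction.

Total count 58 over total exposure 25 months.
After the first batch: Gamma(14 + 58, 8 + 25) = Gamma(72, 33).
Total count 149 over total exposure 24.5 months.
After the second batch: Gamma(72 + 149, 33 + 24.5) = Gamma(221, 115/2).
Posterior mean = α'/β' = 221/(115/2) = 442/115.

442/115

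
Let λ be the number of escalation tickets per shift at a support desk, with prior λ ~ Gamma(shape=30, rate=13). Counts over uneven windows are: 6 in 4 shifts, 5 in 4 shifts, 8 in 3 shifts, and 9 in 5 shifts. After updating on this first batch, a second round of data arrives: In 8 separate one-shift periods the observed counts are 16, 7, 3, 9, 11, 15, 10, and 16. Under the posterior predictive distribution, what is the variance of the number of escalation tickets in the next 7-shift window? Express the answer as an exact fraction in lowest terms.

44660/1369

Total count: 6 + 5 + 8 + 9 = 28.
Total exposure: 4 + 4 + 3 + 5 = 16 shifts.
After the first batch: Gamma(30 + 28, 13 + 16) = Gamma(58, 29).
Total count: 16 + 7 + 3 + 9 + 11 + 15 + 10 + 16 = 87.
Total exposure: 8 shifts.
After the second batch: Gamma(58 + 87, 29 + 8) = Gamma(145, 37).
The posterior predictive for a window of length T is Negative Binomial with variance T·α'·(β'+T)/β'² = 7·145·44/1369 = 44660/1369.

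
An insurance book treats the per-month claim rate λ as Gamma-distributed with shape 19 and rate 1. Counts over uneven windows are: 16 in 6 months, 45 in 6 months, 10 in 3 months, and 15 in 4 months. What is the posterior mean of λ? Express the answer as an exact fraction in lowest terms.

Total count: 16 + 45 + 10 + 15 = 86.
Total exposure: 6 + 6 + 3 + 4 = 19 months.
By Gamma–Poisson conjugacy, the posterior is Gamma(α + Σx, β + Σt) = Gamma(19 + 86, 1 + 19) = Gamma(105, 20).
Posterior mean = α'/β' = 105/20 = 21/4.

21/4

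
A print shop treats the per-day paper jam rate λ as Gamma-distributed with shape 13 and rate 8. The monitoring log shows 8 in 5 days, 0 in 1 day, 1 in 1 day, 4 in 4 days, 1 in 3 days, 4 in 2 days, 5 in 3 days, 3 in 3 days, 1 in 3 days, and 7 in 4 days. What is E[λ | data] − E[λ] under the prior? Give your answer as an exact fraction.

Total count: 8 + 0 + 1 + 4 + 1 + 4 + 5 + 3 + 1 + 7 = 34.
Total exposure: 5 + 1 + 1 + 4 + 3 + 2 + 3 + 3 + 3 + 4 = 29 days.
Posterior: α' = 13 + 34 = 47, β' = 8 + 29 = 37.
Posterior mean = 47/37 = 47/37; prior mean = 13/8 = 13/8. Difference = 47/37 − 13/8 = -105/296.

-105/296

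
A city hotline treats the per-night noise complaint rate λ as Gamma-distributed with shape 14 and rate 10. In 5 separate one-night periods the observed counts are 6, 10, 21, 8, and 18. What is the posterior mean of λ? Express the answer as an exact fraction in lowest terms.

77/15

Total count: 6 + 10 + 21 + 8 + 18 = 63.
Total exposure: 5 nights.
Posterior: α' = 14 + 63 = 77, β' = 10 + 5 = 15.
Posterior mean = α'/β' = 77/15.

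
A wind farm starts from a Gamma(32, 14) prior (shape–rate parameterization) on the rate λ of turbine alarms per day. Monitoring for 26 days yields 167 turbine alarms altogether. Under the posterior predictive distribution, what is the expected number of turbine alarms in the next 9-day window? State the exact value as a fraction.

Total count 167 over total exposure 26 days.
Conjugate update: add total count to the shape and total exposure to the rate, giving Gamma(199, 40).
Predictive mean over a 9-day window = T·E[λ|data] = 9·199/40 = 1791/40.

1791/40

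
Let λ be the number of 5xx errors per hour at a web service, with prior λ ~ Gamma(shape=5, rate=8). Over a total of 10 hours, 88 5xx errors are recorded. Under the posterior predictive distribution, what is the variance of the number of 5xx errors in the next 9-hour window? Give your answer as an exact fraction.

279/4

Total count 88 over total exposure 10 hours.
The Gamma prior is conjugate for the Poisson rate, so λ | data ~ Gamma(5+88, 8+10) = Gamma(93, 18).
The posterior predictive for a window of length T is Negative Binomial with variance T·α'·(β'+T)/β'² = 9·93·27/324 = 279/4.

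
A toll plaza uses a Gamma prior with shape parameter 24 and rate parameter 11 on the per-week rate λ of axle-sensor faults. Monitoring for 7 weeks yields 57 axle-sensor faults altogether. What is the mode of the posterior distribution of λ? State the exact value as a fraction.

Total count 57 over total exposure 7 weeks.
Posterior: α' = 24 + 57 = 81, β' = 11 + 7 = 18.
Posterior mode = (α'−1)/β' = 80/18 = 40/9.

40/9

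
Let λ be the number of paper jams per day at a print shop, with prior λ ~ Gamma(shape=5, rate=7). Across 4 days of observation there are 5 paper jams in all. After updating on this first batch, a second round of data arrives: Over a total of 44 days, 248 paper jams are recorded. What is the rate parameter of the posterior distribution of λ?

55

Total count 5 over total exposure 4 days.
After the first batch: Gamma(5 + 5, 7 + 4) = Gamma(10, 11).
Total count 248 over total exposure 44 days.
After the second batch: Gamma(10 + 248, 11 + 44) = Gamma(258, 55).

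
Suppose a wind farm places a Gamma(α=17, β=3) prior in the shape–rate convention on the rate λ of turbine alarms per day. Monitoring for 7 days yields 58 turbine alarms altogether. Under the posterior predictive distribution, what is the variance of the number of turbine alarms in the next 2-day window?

18

Total count 58 over total exposure 7 days.
The Gamma prior is conjugate for the Poisson rate, so λ | data ~ Gamma(17+58, 3+7) = Gamma(75, 10).
The posterior predictive for a window of length T is Negative Binomial with variance T·α'·(β'+T)/β'² = 2·75·12/100 = 18.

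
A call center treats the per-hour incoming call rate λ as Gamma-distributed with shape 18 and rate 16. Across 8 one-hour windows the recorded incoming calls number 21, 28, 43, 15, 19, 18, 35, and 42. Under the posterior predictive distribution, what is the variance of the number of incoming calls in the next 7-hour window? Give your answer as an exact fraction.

51863/576

Total count: 21 + 28 + 43 + 15 + 19 + 18 + 35 + 42 = 221.
Total exposure: 8 hours.
Gamma(α, β) with Poisson data over total exposure Σt gives posterior Gamma(α+Σx, β+Σt) = Gamma(239, 24).
The posterior predictive for a window of length T is Negative Binomial with variance T·α'·(β'+T)/β'² = 7·239·31/576 = 51863/576.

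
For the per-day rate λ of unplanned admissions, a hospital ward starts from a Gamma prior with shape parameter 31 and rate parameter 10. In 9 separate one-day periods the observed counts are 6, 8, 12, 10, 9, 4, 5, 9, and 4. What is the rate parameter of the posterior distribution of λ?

19

Total count: 6 + 8 + 12 + 10 + 9 + 4 + 5 + 9 + 4 = 67.
Total exposure: 9 days.
Conjugate update: add total count to the shape and total exposure to the rate, giving Gamma(98, 19).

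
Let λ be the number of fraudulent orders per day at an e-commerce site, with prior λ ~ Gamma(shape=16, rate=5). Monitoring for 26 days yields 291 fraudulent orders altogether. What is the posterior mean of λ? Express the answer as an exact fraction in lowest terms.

Total count 291 over total exposure 26 days.
By Gamma–Poisson conjugacy, the posterior is Gamma(α + Σx, β + Σt) = Gamma(16 + 291, 5 + 26) = Gamma(307, 31).
Posterior mean = α'/β' = 307/31.

307/31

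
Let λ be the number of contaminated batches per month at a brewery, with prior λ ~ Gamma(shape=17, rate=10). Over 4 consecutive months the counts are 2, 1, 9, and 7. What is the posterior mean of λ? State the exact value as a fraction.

18/7

Total count: 2 + 1 + 9 + 7 = 19.
Total exposure: 4 months.
The Gamma prior is conjugate for the Poisson rate, so λ | data ~ Gamma(17+19, 10+4) = Gamma(36, 14).
Posterior mean = α'/β' = 36/14 = 18/7.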